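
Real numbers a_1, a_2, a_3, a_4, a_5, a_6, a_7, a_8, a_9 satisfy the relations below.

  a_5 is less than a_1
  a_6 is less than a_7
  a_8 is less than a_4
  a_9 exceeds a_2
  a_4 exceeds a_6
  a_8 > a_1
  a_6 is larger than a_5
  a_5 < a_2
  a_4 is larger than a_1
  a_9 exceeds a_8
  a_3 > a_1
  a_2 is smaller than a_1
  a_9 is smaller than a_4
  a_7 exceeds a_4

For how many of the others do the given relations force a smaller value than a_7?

7

Directly below a_7: a_6, a_4.
One step further: a_5, a_1, a_8, a_9 (6 so far).
One step further: a_2 (7 so far).
Nothing else is reachable below a_7; 7 in all.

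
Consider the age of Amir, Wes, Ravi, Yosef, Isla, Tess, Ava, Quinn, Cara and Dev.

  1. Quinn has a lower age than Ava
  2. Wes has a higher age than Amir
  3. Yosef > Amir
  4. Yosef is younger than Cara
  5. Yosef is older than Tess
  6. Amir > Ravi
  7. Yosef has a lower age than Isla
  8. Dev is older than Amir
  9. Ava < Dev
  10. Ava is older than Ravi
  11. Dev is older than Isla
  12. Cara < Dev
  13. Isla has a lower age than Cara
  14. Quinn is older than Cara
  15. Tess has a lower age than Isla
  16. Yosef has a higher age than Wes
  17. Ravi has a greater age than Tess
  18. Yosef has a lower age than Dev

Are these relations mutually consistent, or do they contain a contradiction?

consistent

Every relation is compatible with Tess < Ravi < Amir < Wes < Yosef < Isla < Cara < Quinn < Ava < Dev; the set is consistent.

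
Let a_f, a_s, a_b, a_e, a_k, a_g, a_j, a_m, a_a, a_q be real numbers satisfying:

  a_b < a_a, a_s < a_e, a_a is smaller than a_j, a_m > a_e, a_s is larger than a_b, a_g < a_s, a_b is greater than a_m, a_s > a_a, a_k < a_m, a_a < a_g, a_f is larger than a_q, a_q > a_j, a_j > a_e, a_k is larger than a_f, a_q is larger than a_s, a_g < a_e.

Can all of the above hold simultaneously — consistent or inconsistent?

inconsistent

Chaining the given relations yields a_b < a_a < a_g < a_s < a_e < a_j < a_q < a_f < a_k < a_m, so a_b < a_m. But one relation states a_m < a_b. These cannot both hold.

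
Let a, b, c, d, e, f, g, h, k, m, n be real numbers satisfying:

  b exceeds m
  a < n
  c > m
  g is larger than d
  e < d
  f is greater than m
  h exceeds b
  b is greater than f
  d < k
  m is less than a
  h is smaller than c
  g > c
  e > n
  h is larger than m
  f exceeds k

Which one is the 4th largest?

Chaining the given pairs: m < a < n < e < d < k < f < b < h < c < g.
Counting 4 from the largest end gives b.

b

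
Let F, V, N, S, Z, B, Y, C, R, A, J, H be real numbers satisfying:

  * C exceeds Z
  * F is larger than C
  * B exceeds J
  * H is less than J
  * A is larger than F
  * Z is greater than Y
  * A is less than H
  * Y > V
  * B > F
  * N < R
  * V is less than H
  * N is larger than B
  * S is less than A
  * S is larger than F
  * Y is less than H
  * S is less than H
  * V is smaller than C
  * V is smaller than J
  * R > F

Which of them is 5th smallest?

The consecutive relations fix a unique order: V < Y < Z < C < F < S < A < H < J < B < N < R.
Counting 5 from the smallest end gives F.

F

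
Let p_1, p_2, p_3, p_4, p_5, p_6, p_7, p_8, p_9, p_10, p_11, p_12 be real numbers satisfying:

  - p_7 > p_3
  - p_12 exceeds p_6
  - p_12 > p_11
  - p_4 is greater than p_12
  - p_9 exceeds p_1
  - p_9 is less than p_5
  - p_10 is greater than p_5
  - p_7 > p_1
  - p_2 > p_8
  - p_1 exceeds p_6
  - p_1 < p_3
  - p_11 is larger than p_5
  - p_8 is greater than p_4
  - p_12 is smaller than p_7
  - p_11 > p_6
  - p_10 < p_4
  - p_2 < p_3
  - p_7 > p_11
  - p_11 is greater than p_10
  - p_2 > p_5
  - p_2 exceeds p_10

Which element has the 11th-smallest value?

p_3

The consecutive relations fix a unique order: p_6 < p_1 < p_9 < p_5 < p_10 < p_11 < p_12 < p_4 < p_8 < p_2 < p_3 < p_7.
Counting 11 from the smallest end gives p_3.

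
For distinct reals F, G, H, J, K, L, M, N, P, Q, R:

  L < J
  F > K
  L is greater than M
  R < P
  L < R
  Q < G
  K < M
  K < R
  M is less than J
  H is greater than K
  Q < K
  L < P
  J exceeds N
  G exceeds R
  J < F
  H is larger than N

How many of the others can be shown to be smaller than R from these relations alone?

4

Directly below R: K, L.
One step further: Q, M (4 so far).
No other element is forced below R by the given relations, so the count is 4.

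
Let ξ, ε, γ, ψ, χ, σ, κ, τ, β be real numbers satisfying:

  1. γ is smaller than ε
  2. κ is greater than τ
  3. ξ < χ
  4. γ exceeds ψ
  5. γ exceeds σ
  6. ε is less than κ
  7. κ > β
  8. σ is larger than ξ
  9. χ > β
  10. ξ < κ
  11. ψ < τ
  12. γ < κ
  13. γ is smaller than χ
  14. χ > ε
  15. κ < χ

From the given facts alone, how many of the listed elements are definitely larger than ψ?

Directly above ψ: τ, γ.
One step further: ε, κ, χ (5 so far).
No other element is forced above ψ by the given relations, so the count is 5.

5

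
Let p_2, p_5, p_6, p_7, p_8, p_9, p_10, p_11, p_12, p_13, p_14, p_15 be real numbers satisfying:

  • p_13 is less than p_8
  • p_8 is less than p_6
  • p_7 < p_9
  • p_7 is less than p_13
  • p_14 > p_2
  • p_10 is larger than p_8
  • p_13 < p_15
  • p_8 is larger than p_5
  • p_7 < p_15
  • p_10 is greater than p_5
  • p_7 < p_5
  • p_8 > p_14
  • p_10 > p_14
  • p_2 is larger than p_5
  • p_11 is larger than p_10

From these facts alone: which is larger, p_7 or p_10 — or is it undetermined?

p_7 < p_5 and p_5 < p_2 give p_7 < p_2.
With p_2 < p_14: p_7 < p_5 < p_2 < p_14.
Then p_14 < p_10 extends the chain to p_10.
So p_10 is larger.

p_10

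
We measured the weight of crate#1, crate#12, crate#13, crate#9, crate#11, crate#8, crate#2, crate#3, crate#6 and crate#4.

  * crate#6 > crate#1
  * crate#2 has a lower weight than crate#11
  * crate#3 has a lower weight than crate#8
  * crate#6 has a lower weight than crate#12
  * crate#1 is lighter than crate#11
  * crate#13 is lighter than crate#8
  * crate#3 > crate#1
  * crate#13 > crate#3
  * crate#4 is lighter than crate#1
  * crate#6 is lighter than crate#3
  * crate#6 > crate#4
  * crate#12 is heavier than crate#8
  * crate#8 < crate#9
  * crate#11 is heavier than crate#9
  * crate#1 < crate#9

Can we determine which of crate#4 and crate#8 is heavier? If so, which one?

crate#8

crate#4 < crate#1 < crate#6 < crate#3 < crate#13 < crate#8, by transitivity through crate#1, crate#6, crate#3, crate#13.
So crate#8 is heavier.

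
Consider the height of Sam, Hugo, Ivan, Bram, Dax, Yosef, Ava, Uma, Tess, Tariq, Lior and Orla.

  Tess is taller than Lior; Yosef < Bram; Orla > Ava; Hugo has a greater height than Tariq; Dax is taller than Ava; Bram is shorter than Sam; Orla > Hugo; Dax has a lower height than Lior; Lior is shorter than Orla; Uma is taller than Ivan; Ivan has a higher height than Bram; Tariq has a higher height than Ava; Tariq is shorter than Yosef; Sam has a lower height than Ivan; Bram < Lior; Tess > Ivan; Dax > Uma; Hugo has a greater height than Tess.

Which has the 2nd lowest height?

Piecing the relations together gives one ordering: Ava < Tariq < Yosef < Bram < Sam < Ivan < Uma < Dax < Lior < Tess < Hugo < Orla.
Counting 2 from the smallest end gives Tariq.

Tariq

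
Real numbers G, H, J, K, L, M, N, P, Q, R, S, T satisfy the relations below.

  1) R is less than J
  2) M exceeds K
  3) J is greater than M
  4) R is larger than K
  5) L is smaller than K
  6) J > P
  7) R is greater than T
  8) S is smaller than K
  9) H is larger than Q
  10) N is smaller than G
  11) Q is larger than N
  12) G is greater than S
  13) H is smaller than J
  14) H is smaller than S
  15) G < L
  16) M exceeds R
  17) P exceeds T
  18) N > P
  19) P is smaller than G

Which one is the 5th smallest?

H

The consecutive relations fix a unique order: T < P < N < Q < H < S < G < L < K < R < M < J.
Counting 5 from the smallest end gives H.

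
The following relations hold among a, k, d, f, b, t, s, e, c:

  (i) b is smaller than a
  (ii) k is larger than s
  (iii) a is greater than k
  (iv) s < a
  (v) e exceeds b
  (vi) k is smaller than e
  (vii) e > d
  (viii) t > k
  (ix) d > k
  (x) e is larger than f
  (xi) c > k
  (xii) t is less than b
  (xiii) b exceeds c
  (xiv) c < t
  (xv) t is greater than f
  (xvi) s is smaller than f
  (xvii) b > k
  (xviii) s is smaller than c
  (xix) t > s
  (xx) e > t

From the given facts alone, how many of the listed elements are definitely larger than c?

4

Directly above c: t, b.
One step further: e, a (4 so far).
Nothing else is reachable above c; 4 in all.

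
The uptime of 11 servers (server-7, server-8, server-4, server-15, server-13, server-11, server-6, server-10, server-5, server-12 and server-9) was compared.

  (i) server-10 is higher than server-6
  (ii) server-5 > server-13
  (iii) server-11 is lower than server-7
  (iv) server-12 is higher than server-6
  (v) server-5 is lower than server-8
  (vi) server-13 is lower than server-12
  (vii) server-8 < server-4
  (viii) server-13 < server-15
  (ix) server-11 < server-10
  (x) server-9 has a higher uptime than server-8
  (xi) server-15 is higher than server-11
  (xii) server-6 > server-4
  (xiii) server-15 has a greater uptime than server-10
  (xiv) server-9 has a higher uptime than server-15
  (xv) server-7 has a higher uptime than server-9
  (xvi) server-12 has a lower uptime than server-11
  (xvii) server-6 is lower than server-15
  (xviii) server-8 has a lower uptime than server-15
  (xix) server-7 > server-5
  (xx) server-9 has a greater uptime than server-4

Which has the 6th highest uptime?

server-12

Piecing the relations together gives one ordering: server-13 < server-5 < server-8 < server-4 < server-6 < server-12 < server-11 < server-10 < server-15 < server-9 < server-7.
Counting 6 from the largest end gives server-12.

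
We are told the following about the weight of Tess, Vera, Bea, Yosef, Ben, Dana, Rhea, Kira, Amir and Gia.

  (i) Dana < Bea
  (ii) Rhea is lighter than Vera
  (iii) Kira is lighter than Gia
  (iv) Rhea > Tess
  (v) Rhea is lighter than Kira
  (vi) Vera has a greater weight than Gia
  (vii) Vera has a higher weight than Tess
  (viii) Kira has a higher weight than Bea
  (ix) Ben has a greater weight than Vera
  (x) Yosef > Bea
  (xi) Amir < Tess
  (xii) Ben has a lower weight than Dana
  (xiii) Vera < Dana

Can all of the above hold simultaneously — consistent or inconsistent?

inconsistent

We have Bea < Kira stated directly, yet also Kira < Gia < Vera < Ben < Dana < Bea by chaining the others — so Kira < Bea. Contradiction.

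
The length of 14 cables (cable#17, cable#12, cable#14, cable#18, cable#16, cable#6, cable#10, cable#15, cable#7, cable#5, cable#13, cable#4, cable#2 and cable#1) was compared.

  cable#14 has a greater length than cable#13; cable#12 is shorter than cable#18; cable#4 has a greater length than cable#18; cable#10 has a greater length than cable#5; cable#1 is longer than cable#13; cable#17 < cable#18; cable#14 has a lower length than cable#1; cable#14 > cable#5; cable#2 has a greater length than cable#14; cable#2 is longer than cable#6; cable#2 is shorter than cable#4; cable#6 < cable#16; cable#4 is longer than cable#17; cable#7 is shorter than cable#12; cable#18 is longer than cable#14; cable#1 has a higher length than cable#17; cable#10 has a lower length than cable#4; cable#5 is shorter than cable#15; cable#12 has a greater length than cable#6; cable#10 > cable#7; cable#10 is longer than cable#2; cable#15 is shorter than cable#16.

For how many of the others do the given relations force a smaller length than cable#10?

The elements the relations force below cable#10 are cable#6, cable#13, cable#5, cable#14, cable#7, cable#2 — no chain reaches any other.
That is 6.

6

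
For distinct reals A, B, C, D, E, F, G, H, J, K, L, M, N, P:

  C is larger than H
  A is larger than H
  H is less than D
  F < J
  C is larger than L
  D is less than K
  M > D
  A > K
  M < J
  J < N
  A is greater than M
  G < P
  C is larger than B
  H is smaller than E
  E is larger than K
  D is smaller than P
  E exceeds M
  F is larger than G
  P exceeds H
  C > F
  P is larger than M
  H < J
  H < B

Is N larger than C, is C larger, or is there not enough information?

Following every chain through N: below N we get G, H, D, M, F, J.
C is not reached, and no chain runs the other way from C to N.
So the given relations leave the order of N and C undetermined.

undetermined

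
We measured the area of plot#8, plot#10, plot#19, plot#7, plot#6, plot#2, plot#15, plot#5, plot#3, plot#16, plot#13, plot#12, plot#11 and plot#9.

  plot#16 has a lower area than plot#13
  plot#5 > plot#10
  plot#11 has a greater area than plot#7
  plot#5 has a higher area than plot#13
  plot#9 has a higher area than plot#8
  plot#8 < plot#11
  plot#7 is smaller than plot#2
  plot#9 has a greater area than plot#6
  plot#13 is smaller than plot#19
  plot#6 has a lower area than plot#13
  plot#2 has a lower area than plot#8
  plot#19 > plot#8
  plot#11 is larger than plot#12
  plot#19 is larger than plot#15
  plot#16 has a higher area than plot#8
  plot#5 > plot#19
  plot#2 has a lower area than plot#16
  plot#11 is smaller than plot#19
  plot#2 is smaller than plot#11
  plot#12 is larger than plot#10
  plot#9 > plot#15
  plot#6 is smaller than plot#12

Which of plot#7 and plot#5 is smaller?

plot#7

plot#7 < plot#2 and plot#2 < plot#8 give plot#7 < plot#8.
With plot#8 < plot#16: plot#7 < plot#2 < plot#8 < plot#16.
Then plot#16 < plot#13 extends the chain to plot#13.
Then plot#13 < plot#5 extends the chain to plot#5.
So plot#7 < plot#5; plot#7 is the smaller of the two.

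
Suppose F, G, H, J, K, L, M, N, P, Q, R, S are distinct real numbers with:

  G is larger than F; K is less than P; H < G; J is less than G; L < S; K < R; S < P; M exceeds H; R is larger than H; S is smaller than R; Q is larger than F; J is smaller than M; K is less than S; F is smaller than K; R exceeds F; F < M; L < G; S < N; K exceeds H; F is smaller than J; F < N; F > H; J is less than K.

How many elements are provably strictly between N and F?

3

The relations place F below N. An element lies strictly between them when it is forced above F and also forced below N.
Above F: {J, K, S, G, R, M, Q, P}. Below N: {H, L, J, K, S}.
Intersection: {J, K, S} — 3.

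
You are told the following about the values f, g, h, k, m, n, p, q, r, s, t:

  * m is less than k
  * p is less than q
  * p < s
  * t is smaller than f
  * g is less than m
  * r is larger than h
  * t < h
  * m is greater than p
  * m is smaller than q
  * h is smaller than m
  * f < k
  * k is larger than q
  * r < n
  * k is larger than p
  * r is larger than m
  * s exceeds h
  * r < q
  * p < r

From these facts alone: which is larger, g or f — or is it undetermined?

Following every chain through g: above g we get m, r, n, q, k.
f is not reached, and no chain runs the other way from f to g.
So the given relations leave the order of g and f undetermined.

undetermined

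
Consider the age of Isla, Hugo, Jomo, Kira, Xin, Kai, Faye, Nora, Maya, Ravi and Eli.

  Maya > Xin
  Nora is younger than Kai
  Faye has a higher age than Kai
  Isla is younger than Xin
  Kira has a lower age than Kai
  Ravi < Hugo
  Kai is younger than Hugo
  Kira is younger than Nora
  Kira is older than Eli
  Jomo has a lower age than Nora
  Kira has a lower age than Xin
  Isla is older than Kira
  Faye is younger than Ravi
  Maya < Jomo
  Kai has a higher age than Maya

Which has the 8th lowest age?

Kai

Piecing the relations together gives one ordering: Eli < Kira < Isla < Xin < Maya < Jomo < Nora < Kai < Faye < Ravi < Hugo.
The 8th smallest is Kai.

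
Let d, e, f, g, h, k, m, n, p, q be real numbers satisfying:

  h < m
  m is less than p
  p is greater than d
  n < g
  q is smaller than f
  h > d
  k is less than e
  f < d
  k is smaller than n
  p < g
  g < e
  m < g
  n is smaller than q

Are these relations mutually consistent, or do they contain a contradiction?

consistent

The single ordering k < n < q < f < d < h < m < p < g < e satisfies every listed relation, so no contradiction arises.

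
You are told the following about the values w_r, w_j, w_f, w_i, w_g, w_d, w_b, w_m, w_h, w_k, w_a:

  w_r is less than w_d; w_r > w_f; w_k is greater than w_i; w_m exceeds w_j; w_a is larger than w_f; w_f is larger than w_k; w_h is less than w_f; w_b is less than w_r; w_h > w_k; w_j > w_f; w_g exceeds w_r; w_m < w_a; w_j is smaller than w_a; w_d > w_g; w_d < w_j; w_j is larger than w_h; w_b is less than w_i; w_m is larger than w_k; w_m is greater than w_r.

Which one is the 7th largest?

Chaining the given pairs: w_b < w_i < w_k < w_h < w_f < w_r < w_g < w_d < w_j < w_m < w_a.
The 7th largest is w_f.

w_f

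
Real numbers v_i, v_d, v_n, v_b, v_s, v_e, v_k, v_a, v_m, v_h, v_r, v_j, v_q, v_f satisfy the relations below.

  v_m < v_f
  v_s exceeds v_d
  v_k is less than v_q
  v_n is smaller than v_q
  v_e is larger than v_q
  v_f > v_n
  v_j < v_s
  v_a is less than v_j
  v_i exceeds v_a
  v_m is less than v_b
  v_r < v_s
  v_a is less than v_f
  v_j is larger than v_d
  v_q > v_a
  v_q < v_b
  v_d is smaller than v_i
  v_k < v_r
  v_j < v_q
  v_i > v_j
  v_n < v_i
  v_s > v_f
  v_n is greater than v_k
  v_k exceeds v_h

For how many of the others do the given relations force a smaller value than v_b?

The elements the relations force below v_b are v_h, v_m, v_a, v_k, v_n, v_d, v_j, v_q — no chain reaches any other.
That is 8.

8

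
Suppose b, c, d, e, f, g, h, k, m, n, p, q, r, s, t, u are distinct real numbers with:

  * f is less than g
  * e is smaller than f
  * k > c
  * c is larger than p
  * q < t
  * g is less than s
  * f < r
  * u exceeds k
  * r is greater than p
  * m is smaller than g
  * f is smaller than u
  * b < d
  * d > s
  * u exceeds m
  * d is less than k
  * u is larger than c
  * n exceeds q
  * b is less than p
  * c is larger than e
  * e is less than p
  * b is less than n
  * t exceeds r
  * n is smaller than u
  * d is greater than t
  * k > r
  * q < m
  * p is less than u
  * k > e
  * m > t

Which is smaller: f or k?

f

f < r and r < t give f < t.
Then t < m extends the chain to m.
Then m < g extends the chain to g.
Then g < s extends the chain to s.
With s < d: f < r < t < m < g < s < d.
Then d < k extends the chain to k.
So f < k; f is the smaller of the two.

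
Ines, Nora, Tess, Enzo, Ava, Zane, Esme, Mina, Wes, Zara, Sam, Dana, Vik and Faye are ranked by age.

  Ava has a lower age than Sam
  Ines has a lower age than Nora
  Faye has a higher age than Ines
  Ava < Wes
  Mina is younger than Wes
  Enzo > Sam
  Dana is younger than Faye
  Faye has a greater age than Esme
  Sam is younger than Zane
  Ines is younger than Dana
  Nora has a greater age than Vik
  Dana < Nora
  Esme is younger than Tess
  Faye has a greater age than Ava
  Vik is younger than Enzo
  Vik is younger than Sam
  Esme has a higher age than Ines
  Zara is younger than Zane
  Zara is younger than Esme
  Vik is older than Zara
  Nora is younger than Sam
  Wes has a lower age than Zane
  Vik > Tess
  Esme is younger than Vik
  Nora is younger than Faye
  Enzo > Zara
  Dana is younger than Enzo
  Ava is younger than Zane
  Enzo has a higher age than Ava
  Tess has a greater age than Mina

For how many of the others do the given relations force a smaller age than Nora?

7

From Nora the given relations immediately reach Ines, Dana, Vik.
From those, Zara, Esme, Tess — 6 in total.
From those, Mina — 7 in total.
No other element is forced below Nora by the given relations, so the count is 7.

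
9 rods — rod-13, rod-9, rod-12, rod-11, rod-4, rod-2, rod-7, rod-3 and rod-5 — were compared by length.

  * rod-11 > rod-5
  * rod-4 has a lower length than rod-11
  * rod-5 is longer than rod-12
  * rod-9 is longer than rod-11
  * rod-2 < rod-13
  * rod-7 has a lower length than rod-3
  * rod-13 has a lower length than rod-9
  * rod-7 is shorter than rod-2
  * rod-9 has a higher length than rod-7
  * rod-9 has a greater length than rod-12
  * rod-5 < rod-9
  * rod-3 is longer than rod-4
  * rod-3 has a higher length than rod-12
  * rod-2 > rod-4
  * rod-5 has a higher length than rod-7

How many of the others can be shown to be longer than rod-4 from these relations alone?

From rod-4 the given relations immediately reach rod-11, rod-2, rod-3.
From those, rod-13, rod-9 — 5 in total.
Nothing else is reachable above rod-4; 5 in all.

5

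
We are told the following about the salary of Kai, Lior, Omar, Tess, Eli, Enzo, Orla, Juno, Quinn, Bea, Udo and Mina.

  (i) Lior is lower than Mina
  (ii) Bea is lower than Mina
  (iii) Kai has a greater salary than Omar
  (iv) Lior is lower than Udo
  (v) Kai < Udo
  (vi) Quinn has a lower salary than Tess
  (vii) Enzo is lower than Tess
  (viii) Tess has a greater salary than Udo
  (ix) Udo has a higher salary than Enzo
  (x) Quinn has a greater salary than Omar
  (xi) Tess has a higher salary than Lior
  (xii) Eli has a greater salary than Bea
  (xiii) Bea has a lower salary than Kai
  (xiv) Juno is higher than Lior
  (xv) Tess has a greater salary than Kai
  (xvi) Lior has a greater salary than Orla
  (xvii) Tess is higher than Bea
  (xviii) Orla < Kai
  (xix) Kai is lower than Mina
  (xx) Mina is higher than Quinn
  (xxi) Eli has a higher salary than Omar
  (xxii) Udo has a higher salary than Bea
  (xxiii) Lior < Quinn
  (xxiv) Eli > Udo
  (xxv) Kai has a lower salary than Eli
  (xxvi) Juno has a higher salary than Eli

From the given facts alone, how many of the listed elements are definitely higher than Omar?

Directly above Omar: Kai, Quinn, Eli.
One step further: Udo, Tess, Juno, Mina (7 so far).
Nothing else is reachable above Omar; 7 in all.

7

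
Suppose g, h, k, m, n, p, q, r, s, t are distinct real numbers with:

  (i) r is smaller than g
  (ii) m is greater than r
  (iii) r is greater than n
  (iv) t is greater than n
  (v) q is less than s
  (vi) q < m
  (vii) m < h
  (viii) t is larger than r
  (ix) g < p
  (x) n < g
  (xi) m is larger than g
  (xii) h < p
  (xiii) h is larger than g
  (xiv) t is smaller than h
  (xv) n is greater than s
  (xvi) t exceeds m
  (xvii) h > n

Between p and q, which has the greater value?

p

Chaining the given relations: q < s < n < r < g < m < t < h < p.
So q < p; p is the larger of the two.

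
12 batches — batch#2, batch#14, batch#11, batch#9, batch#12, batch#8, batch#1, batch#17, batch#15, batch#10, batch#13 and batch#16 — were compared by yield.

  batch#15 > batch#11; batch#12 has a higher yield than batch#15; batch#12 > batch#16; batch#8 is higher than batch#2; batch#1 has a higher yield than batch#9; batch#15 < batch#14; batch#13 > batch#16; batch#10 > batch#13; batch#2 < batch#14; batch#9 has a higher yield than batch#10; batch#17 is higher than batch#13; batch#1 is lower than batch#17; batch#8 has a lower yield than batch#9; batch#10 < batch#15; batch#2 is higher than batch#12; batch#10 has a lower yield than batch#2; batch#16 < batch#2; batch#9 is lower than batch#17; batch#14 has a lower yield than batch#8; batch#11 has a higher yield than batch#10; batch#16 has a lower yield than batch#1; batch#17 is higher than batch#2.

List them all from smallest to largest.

The consecutive links are each given: batch#16 < batch#13; batch#13 < batch#10; batch#10 < batch#11; batch#11 < batch#15; batch#15 < batch#12; batch#12 < batch#2; batch#2 < batch#14; batch#14 < batch#8; batch#8 < batch#9; batch#9 < batch#1; batch#1 < batch#17.

batch#16 < batch#13 < batch#10 < batch#11 < batch#15 < batch#12 < batch#2 < batch#14 < batch#8 < batch#9 < batch#1 < batch#17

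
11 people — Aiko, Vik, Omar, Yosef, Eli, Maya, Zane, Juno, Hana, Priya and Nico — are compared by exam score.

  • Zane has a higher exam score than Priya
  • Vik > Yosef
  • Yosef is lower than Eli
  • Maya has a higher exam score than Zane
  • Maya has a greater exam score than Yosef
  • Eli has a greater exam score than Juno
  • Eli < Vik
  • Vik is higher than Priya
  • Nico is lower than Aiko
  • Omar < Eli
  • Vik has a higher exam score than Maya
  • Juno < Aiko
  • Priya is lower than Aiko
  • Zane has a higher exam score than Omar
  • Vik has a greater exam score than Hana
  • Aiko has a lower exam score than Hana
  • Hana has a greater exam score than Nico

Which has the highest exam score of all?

Yosef is not greatest since Yosef < Eli; Priya is not greatest since Priya < Zane; Omar is not greatest since Omar < Eli; Zane is not greatest since Zane < Maya; Juno is not greatest since Juno < Aiko; Nico is not greatest since Nico < Hana; Aiko is not greatest since Aiko < Hana; Eli is not greatest since Eli < Vik; Maya is not greatest since Maya < Vik; Hana is not greatest since Hana < Vik.
Only Vik has nothing above it, so Vik is the highest exam score.

Vik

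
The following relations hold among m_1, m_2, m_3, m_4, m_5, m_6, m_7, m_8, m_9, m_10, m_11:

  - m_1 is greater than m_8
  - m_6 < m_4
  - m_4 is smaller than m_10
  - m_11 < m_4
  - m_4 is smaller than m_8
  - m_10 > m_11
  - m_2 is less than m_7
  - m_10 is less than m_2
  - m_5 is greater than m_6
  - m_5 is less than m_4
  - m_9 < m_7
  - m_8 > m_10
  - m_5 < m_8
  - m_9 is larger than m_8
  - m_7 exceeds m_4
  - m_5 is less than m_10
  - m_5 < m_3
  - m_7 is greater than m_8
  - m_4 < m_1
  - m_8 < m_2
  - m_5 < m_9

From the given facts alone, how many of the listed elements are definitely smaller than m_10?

4

The elements the relations force below m_10 are m_11, m_6, m_5, m_4 — no chain reaches any other.
That is 4.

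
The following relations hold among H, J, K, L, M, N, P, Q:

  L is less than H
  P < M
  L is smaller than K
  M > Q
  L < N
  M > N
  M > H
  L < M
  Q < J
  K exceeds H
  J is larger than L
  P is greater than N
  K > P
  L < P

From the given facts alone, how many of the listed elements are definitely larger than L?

6

From L the given relations immediately reach H, N, P, K, M, J.
Nothing else is reachable above L; 6 in all.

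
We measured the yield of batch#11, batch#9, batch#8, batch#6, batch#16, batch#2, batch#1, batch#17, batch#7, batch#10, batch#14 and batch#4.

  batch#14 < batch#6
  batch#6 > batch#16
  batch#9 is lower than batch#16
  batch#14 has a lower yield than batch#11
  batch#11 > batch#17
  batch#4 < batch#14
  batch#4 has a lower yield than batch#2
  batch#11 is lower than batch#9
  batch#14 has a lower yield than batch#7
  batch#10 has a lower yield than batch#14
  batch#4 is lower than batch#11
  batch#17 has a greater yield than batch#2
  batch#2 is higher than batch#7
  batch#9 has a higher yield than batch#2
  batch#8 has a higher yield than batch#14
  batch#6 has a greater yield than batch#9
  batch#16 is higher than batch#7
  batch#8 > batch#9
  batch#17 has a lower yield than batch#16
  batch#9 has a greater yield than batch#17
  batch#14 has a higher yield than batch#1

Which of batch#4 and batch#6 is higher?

batch#6

Chaining the given relations: batch#4 < batch#14 < batch#7 < batch#2 < batch#17 < batch#11 < batch#9 < batch#16 < batch#6.
So batch#4 < batch#6; batch#6 is the higher of the two.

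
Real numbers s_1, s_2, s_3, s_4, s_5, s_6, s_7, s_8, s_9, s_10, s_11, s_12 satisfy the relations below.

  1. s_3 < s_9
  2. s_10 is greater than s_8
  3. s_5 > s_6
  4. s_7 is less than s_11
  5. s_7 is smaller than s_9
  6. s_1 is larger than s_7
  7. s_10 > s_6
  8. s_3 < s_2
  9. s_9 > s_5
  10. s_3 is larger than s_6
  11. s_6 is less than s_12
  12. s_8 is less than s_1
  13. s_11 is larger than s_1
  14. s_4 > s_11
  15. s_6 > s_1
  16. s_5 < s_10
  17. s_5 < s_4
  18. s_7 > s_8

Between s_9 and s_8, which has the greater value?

s_8 < s_7 < s_1 < s_6 < s_3 < s_9, by transitivity through s_7, s_1, s_6, s_3.
So s_8 < s_9; s_9 is the larger of the two.

s_9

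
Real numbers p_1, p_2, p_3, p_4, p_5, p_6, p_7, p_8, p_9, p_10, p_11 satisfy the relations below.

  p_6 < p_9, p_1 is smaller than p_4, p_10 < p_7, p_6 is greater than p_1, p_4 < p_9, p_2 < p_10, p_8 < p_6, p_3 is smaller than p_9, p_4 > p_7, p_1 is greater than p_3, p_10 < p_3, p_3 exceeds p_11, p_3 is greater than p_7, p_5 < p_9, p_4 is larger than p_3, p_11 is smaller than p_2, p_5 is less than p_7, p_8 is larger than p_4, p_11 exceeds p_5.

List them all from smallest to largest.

p_5 < p_11 < p_2 < p_10 < p_7 < p_3 < p_1 < p_4 < p_8 < p_6 < p_9

The consecutive links are each given: p_5 < p_11; p_11 < p_2; p_2 < p_10; p_10 < p_7; p_7 < p_3; p_3 < p_1; p_1 < p_4; p_4 < p_8; p_8 < p_6; p_6 < p_9.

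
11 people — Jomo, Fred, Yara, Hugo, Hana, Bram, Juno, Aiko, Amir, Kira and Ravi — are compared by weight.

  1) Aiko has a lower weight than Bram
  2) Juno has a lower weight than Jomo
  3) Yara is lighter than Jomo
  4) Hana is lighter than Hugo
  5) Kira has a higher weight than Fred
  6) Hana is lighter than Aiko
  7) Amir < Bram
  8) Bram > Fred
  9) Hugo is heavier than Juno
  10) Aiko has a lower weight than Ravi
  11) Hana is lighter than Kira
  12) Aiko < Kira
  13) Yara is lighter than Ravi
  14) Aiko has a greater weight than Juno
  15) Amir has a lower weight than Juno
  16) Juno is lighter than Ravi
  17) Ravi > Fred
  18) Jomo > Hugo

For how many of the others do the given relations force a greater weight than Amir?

7

Directly above Amir: Juno, Bram.
One step further: Aiko, Ravi, Hugo, Jomo (6 so far).
One step further: Kira (7 so far).
Nothing else is reachable above Amir; 7 in all.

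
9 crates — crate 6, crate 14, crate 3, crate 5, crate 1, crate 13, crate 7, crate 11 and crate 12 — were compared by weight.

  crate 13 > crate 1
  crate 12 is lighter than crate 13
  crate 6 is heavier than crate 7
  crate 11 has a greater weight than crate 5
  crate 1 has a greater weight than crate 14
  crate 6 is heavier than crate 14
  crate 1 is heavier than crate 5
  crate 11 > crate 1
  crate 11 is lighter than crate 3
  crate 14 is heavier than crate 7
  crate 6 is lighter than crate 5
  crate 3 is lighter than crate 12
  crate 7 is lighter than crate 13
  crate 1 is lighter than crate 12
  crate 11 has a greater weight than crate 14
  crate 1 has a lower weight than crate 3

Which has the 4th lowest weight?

Piecing the relations together gives one ordering: crate 7 < crate 14 < crate 6 < crate 5 < crate 1 < crate 11 < crate 3 < crate 12 < crate 13.
Counting 4 from the smallest end gives crate 5.

crate 5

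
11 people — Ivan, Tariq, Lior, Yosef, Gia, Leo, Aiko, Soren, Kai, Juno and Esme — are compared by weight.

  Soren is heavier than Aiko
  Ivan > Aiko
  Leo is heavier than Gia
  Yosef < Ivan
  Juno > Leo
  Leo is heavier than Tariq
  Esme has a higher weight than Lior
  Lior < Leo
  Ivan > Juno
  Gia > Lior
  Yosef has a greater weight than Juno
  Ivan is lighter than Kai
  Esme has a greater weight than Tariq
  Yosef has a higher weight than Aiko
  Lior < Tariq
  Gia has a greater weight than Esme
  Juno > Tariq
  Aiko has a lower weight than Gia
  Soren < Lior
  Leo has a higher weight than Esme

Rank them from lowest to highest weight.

Aiko < Soren < Lior < Tariq < Esme < Gia < Leo < Juno < Yosef < Ivan < Kai

Each adjacent pair is fixed by a given relation: Aiko < Soren; Soren < Lior; Lior < Tariq; Tariq < Esme; Esme < Gia; Gia < Leo; Leo < Juno; Juno < Yosef; Yosef < Ivan; Ivan < Kai. Chaining them end to end gives the full order.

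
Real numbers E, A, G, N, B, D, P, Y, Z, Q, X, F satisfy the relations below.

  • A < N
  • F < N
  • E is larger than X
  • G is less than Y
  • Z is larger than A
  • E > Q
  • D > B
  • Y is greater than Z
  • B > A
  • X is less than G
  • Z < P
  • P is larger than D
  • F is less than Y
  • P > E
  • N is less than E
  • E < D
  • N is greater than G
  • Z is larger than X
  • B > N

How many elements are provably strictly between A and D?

Chaining upward from A reaches: Z, N, B, E, Y, P.
Chaining downward from D reaches: X, G, F, N, B, Q, E.
Strictly between A and D are those in both lists: N, B, E — 3 elements.

3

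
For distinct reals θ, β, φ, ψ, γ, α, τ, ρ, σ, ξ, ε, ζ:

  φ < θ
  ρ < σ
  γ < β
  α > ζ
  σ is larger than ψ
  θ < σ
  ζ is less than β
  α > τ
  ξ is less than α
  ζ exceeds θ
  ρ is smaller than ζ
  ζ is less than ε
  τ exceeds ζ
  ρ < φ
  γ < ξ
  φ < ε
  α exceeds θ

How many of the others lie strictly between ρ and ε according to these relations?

3

Chaining upward from ρ reaches: φ, θ, ζ, β, τ, σ, α.
Chaining downward from ε reaches: φ, θ, ζ.
Strictly between ρ and ε are those in both lists: φ, θ, ζ — 3 elements.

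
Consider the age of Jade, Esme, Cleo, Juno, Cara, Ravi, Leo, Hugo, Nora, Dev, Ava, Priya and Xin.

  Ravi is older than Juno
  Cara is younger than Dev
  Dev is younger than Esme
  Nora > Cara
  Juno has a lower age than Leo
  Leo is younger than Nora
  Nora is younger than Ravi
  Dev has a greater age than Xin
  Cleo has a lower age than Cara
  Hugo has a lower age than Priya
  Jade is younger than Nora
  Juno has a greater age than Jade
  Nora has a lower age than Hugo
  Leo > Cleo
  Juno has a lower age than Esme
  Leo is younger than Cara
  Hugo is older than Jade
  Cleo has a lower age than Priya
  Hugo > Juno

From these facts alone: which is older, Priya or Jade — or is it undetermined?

Priya

Chaining the given relations: Jade < Juno < Leo < Nora < Hugo < Priya.
So Priya is older.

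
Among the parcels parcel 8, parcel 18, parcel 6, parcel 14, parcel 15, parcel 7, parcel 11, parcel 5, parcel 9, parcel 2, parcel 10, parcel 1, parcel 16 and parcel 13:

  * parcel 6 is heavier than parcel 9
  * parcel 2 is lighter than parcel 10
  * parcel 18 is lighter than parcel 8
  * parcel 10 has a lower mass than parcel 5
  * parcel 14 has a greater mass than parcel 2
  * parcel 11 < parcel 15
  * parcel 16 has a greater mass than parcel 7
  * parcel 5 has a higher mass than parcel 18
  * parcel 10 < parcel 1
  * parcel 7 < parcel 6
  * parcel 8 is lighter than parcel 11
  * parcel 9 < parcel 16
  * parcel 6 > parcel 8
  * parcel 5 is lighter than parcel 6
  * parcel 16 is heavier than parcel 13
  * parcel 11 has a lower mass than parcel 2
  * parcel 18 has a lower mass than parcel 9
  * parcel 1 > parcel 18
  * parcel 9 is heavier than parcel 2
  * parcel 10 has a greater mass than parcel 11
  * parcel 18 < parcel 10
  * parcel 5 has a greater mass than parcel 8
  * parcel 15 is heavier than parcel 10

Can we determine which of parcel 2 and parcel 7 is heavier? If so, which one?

Following every chain through parcel 7: above parcel 7 we get parcel 16, parcel 6.
parcel 2 is not reached, and no chain runs the other way from parcel 2 to parcel 7.
So the given relations leave the order of parcel 7 and parcel 2 undetermined.

undetermined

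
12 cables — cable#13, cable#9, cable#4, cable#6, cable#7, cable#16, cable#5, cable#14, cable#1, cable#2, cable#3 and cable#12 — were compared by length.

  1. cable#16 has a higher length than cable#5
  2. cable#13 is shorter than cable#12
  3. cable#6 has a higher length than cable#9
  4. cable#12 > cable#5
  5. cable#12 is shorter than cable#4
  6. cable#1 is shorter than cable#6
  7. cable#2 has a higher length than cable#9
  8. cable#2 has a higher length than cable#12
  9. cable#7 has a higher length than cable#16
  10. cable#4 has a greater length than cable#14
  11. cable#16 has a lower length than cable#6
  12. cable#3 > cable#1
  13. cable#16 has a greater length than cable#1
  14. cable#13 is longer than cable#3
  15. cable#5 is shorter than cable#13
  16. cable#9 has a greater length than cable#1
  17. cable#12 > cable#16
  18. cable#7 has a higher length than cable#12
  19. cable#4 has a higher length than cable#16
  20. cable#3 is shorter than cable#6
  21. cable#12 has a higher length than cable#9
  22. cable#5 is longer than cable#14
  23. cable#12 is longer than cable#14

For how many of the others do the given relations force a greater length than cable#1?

9

The elements the relations force above cable#1 are cable#9, cable#3, cable#16, cable#13, cable#12, cable#4, cable#7, cable#2, cable#6 — no chain reaches any other.
That is 9.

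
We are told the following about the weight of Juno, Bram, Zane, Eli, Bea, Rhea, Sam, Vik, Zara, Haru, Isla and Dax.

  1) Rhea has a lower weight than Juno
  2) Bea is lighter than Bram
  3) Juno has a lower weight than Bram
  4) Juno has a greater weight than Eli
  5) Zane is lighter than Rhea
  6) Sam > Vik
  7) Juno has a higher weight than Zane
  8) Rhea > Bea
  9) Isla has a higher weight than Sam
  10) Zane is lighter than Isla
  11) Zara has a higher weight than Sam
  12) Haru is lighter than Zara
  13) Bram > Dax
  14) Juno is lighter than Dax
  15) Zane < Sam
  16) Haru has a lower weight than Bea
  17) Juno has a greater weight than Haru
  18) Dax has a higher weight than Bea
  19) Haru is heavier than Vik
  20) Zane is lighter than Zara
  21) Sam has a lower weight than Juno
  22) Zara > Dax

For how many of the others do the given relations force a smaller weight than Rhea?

Directly below Rhea: Bea, Zane.
One step further: Haru (3 so far).
One step further: Vik (4 so far).
Nothing else is reachable below Rhea; 4 in all.

4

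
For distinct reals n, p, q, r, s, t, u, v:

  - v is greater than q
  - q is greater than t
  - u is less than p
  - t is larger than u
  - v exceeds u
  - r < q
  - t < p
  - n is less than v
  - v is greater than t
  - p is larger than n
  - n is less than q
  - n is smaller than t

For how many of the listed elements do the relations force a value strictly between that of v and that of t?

1

The relations place t below v. An element lies strictly between them when it is forced above t and also forced below v.
Above t: {p, q}. Below v: {u, n, r, q}.
Intersection: {q} — 1.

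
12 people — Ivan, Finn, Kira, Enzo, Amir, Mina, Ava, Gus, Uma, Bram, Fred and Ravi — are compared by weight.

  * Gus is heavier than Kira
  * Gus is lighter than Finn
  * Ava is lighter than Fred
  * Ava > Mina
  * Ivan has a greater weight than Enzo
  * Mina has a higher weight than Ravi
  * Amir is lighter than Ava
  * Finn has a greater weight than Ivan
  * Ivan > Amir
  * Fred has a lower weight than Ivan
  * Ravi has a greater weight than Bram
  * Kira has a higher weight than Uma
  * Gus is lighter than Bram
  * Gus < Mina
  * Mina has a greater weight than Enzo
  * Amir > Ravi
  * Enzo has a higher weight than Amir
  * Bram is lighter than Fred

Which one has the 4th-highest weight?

Piecing the relations together gives one ordering: Uma < Kira < Gus < Bram < Ravi < Amir < Enzo < Mina < Ava < Fred < Ivan < Finn.
Counting 4 from the largest end gives Ava.

Ava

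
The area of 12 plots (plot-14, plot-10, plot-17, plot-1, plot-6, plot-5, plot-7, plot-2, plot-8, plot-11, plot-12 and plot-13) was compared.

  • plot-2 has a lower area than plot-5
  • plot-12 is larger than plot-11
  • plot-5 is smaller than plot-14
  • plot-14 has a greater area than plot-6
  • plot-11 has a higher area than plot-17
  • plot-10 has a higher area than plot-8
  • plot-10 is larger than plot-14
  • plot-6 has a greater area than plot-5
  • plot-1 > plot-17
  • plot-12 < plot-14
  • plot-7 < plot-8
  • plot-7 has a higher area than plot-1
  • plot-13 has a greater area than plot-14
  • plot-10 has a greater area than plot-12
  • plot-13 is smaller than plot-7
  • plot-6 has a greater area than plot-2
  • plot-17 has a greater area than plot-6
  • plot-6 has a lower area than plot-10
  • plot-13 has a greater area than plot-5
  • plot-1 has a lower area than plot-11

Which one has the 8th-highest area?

Chaining the given pairs: plot-2 < plot-5 < plot-6 < plot-17 < plot-1 < plot-11 < plot-12 < plot-14 < plot-13 < plot-7 < plot-8 < plot-10.
The 8th largest is plot-1.

plot-1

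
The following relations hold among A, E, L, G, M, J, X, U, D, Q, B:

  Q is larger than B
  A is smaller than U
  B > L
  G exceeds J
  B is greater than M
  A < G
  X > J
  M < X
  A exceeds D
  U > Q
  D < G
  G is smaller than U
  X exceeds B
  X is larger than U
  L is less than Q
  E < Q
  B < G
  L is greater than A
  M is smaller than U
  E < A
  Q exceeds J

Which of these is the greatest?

X

E is not greatest since E < Q; M is not greatest since M < B; D is not greatest since D < G; A is not greatest since A < L; L is not greatest since L < B; J is not greatest since J < G; B is not greatest since B < Q; G is not greatest since G < U; Q is not greatest since Q < U; U is not greatest since U < X.
Only X has nothing above it, so X is the greatest.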